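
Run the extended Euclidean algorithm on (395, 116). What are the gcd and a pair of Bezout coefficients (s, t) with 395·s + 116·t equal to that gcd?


Euclidean algorithm on (395, 116) — divide until remainder is 0:
  395 = 3 · 116 + 47
  116 = 2 · 47 + 22
  47 = 2 · 22 + 3
  22 = 7 · 3 + 1
  3 = 3 · 1 + 0
gcd(395, 116) = 1.
Track Bezout coefficients alongside the remainders: start with r₀ = 395 = a·1 + b·0 (s = 1, t = 0) and r₁ = 116 = a·0 + b·1 (s = 0, t = 1); each new remainder r_{k+1} = r_{k-1} − q_k·r_k inherits s_{k+1} = s_{k-1} − q_k·s_k, t_{k+1} = t_{k-1} − q_k·t_k, so r_k = a·s_k + b·t_k at every step:
  q = 3: r = 47, s = 1 − 3·0 = 1, t = 0 − 3·1 = -3  (check: 395·1 + 116·(-3) = 47)
  q = 2: r = 22, s = 0 − 2·1 = -2, t = 1 − 2·(-3) = 7  (check: 395·(-2) + 116·7 = 22)
  q = 2: r = 3, s = 1 − 2·(-2) = 5, t = -3 − 2·7 = -17  (check: 395·5 + 116·(-17) = 3)
  q = 7: r = 1, s = -2 − 7·5 = -37, t = 7 − 7·(-17) = 126  (check: 395·(-37) + 116·126 = 1)
The row with r = 1 (the gcd) gives the Bezout coefficients s = -37, t = 126.
Result: 395 · (-37) + 116 · (126) = 1.

gcd(395, 116) = 1; s = -37, t = 126 (check: 395·(-37) + 116·126 = 1).


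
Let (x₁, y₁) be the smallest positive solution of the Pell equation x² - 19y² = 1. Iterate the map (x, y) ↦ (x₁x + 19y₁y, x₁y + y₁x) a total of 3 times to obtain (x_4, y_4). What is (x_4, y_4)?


Step 1: Find the fundamental solution (x₁, y₁) of x² - 19y² = 1.
  Expand √19 as a continued fraction. a₀ = ⌊√19⌋ = 4; iterate m_{k+1} = d_k·a_k − m_k, d_{k+1} = (19 − m_{k+1}²)/d_k, a_{k+1} = ⌊(a₀ + m_{k+1})/d_{k+1}⌋ (starting m₀ = 0, d₀ = 1), with convergents p_k = a_k·p_{k-1} + p_{k-2}, q_k = a_k·q_{k-1} + q_{k-2} (p₋₁ = 1, q₋₁ = 0):
  k = 0: a₀ = 4; p₀/q₀ = 4/1; p₀² − 19·q₀² = 16 − 19 = -3.
  k = 1: m = 4, d = 3, a = ⌊(4 + 4)/3⌋ = 2; p/q = (2·4 + 1)/(2·1 + 0) = 9/2; p² − 19·q² = 81 − 76 = 5.
  k = 2: m = 2, d = 5, a = ⌊(4 + 2)/5⌋ = 1; p/q = (1·9 + 4)/(1·2 + 1) = 13/3; p² − 19·q² = 169 − 171 = -2.
  k = 3: m = 3, d = 2, a = ⌊(4 + 3)/2⌋ = 3; p/q = (3·13 + 9)/(3·3 + 2) = 48/11; p² − 19·q² = 2304 − 2299 = 5.
  k = 4: m = 3, d = 5, a = ⌊(4 + 3)/5⌋ = 1; p/q = (1·48 + 13)/(1·11 + 3) = 61/14; p² − 19·q² = 3721 − 3724 = -3.
  k = 5: m = 2, d = 3, a = ⌊(4 + 2)/3⌋ = 2; p/q = (2·61 + 48)/(2·14 + 11) = 170/39; p² − 19·q² = 28900 − 28899 = 1.
  The first convergent with p² − 19·q² = 1 gives the fundamental solution (x₁, y₁) = (170, 39).
Step 2: Apply the recurrence (x_{n+1}, y_{n+1}) = (x₁x_n + 19y₁y_n, x₁y_n + y₁x_n) repeatedly.
  From (x_1, y_1) = (170, 39): x_2 = 170·170 + 19·39·39 = 57799; y_2 = 170·39 + 39·170 = 13260.
  From (x_2, y_2) = (57799, 13260): x_3 = 170·57799 + 19·39·13260 = 19651490; y_3 = 170·13260 + 39·57799 = 4508361.
  From (x_3, y_3) = (19651490, 4508361): x_4 = 170·19651490 + 19·39·4508361 = 6681448801; y_4 = 170·4508361 + 39·19651490 = 1532829480.
Step 3: Verify x_4² - 19·y_4² = 44641758080384337601 - 44641758080384337600 = 1 (should be 1). ✓

(x_1, y_1) = (170, 39); (x_4, y_4) = (6681448801, 1532829480).


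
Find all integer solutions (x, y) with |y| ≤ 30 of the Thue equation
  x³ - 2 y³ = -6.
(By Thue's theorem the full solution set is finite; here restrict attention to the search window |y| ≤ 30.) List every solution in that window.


The equation is x³ - 2y³ = -6. For fixed y, x³ = 2·y³ − 6, so a solution requires the RHS to be a perfect cube.
Strategy: iterate y from -30 to 30, compute RHS = 2·y³ − 6, and check whether it is a (positive or negative) perfect cube.
Check small values of y:
  y = 0: RHS = -6 is not a perfect cube.
  y = 1: RHS = -4 is not a perfect cube.
  y = -1: RHS = -8 = (-2)³ ⇒ x = -2 works.
  y = 2: RHS = 10 is not a perfect cube.
  y = -2: RHS = -22 is not a perfect cube.
  y = 3: RHS = 48 is not a perfect cube.
  y = -3: RHS = -60 is not a perfect cube.
Continuing the search up to |y| = 30 finds no further solutions beyond those listed.
Collected solutions: (-2, -1).

Solutions (with |y| ≤ 30): (-2, -1).


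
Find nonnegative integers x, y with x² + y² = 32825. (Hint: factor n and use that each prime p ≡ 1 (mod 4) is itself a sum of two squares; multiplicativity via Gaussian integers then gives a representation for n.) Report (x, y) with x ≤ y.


Step 1: Factor n = 32825 = 5^2 · 13 · 101.
Step 2: Check the mod-4 condition on each prime factor: 5 ≡ 1 (mod 4), exponent 2; 13 ≡ 1 (mod 4), exponent 1; 101 ≡ 1 (mod 4), exponent 1.
All primes ≡ 3 (mod 4) appear to even exponent (or don't appear), so by the two-squares theorem n IS expressible as a sum of two squares.
Step 3: Build a representation. Group n = k² · m with k = 5 and m = 13 · 101 = 1313 (a product of primes ≡ 1 (mod 4)); a representation of m scales to one of n via (k·x)² + (k·y)² = k²(x² + y²). Each prime p ≡ 1 (mod 4) is itself a sum of two squares; find a² by testing p − a² for a perfect square:
  13: 13 − 1² = 12, 13 − 2² = 9 = 3² ⇒ 13 = 2² + 3².
  101: 101 − 1² = 100 = 10² ⇒ 101 = 1² + 10².
  Combine using the Brahmagupta–Fibonacci identity (a² + b²)(c² + d²) = (ac − bd)² + (ad + bc)² = (ac + bd)² + (ad − bc)²:
  13 · 101 = 1313: from (2² + 3²)(1² + 10²), take (2·1 − 3·10, 2·10 + 3·1) = (2 − 30, 20 + 3) = (-28, 23); dropping signs (only squares matter) gives (28, 23); check 28² + 23² = 784 + 529 = 1313 ✓.
  Scale by k = 5: (5·28, 5·23) = (140, 115).
Step 4: Order so x ≤ y and verify: 115² + 140² = 13225 + 19600 = 32825 = n. ✓

n = 32825 = 115² + 140² (one valid representation with x ≤ y).


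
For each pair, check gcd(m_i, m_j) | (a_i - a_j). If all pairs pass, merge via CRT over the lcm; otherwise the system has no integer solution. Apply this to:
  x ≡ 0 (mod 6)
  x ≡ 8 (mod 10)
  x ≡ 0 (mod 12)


Moduli 6, 10, 12 are not pairwise coprime, so CRT works modulo lcm(m_i) when all pairwise compatibility conditions hold.
Pairwise compatibility: gcd(m_i, m_j) must divide a_i - a_j for every pair.
Merge one congruence at a time:
  Start: x ≡ 0 (mod 6).
  Combine with x ≡ 8 (mod 10): gcd(6, 10) = 2; 8 - 0 = 8, which IS divisible by 2, so compatible.
    Write x = 0 + 6·t and substitute into x ≡ 8 (mod 10): 6·t ≡ 8 − 0 = 8 (mod 10).
    Divide the congruence (and modulus) by g = 2: 3·t ≡ 4 (mod 5).
    The inverse of 3 mod 5 is 2 (since 3·2 = 6 = 1·5 + 1), so t ≡ 2·4 = 8 ≡ 3 (mod 5).
    Then x = 0 + 6·3 = 18, valid modulo lcm(6, 10) = 30: x ≡ 18 (mod 30).
  Combine with x ≡ 0 (mod 12): gcd(30, 12) = 6; 0 - 18 = -18, which IS divisible by 6, so compatible.
    Write x = 18 + 30·t and substitute into x ≡ 0 (mod 12): 30·t ≡ 0 − 18 = -18 (mod 12).
    Divide the congruence (and modulus) by g = 6: 5·t ≡ -3 (mod 2).
    Reduce coefficients mod 2: 1·t ≡ 1 (mod 2).
    So t ≡ 1 (mod 2).
    Then x = 18 + 30·1 = 48, valid modulo lcm(30, 12) = 60: x ≡ 48 (mod 60).
Verify: 48 mod 6 = 0, 48 mod 10 = 8, 48 mod 12 = 0.

x ≡ 48 (mod 60).


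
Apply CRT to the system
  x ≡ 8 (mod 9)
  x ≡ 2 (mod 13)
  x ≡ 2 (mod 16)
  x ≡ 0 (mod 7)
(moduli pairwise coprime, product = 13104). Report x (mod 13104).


Product of moduli M = 9 · 13 · 16 · 7 = 13104.
Merge one congruence at a time:
  Start: x ≡ 8 (mod 9).
  Combine with x ≡ 2 (mod 13); new modulus lcm = 117.
    Write x = 8 + 9·t and substitute into x ≡ 2 (mod 13): 9·t ≡ 2 − 8 = -6 (mod 13).
    Reduce coefficients mod 13: 9·t ≡ 7 (mod 13).
    The inverse of 9 mod 13 is 3 (since 9·3 = 27 = 2·13 + 1), so t ≡ 3·7 = 21 ≡ 8 (mod 13).
    Then x = 8 + 9·8 = 80, valid modulo lcm(9, 13) = 117: x ≡ 80 (mod 117).
  Combine with x ≡ 2 (mod 16); new modulus lcm = 1872.
    Write x = 80 + 117·t and substitute into x ≡ 2 (mod 16): 117·t ≡ 2 − 80 = -78 (mod 16).
    Reduce coefficients mod 16: 5·t ≡ 2 (mod 16).
    The inverse of 5 mod 16 is 13 (since 5·13 = 65 = 4·16 + 1), so t ≡ 13·2 = 26 ≡ 10 (mod 16).
    Then x = 80 + 117·10 = 1250, valid modulo lcm(117, 16) = 1872: x ≡ 1250 (mod 1872).
  Combine with x ≡ 0 (mod 7); new modulus lcm = 13104.
    Write x = 1250 + 1872·t and substitute into x ≡ 0 (mod 7): 1872·t ≡ 0 − 1250 = -1250 (mod 7).
    Reduce coefficients mod 7: 3·t ≡ 3 (mod 7).
    The inverse of 3 mod 7 is 5 (since 3·5 = 15 = 2·7 + 1), so t ≡ 5·3 = 15 ≡ 1 (mod 7).
    Then x = 1250 + 1872·1 = 3122, valid modulo lcm(1872, 7) = 13104: x ≡ 3122 (mod 13104).
Verify against each original: 3122 mod 9 = 8, 3122 mod 13 = 2, 3122 mod 16 = 2, 3122 mod 7 = 0.

x ≡ 3122 (mod 13104).


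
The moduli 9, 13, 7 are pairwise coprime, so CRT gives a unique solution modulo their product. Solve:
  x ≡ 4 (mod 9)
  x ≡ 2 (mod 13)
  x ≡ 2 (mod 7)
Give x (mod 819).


Moduli 9, 13, 7 are pairwise coprime; by CRT there is a unique solution modulo M = 9 · 13 · 7 = 819.
Solve pairwise, accumulating the modulus:
  Start with x ≡ 4 (mod 9).
  Combine with x ≡ 2 (mod 13): since gcd(9, 13) = 1, we get a unique residue mod 117.
    Write x = 4 + 9·t and substitute into x ≡ 2 (mod 13): 9·t ≡ 2 − 4 = -2 (mod 13).
    Reduce coefficients mod 13: 9·t ≡ 11 (mod 13).
    The inverse of 9 mod 13 is 3 (since 9·3 = 27 = 2·13 + 1), so t ≡ 3·11 = 33 ≡ 7 (mod 13).
    Then x = 4 + 9·7 = 67, valid modulo lcm(9, 13) = 117: x ≡ 67 (mod 117).
  Combine with x ≡ 2 (mod 7): since gcd(117, 7) = 1, we get a unique residue mod 819.
    Write x = 67 + 117·t and substitute into x ≡ 2 (mod 7): 117·t ≡ 2 − 67 = -65 (mod 7).
    Reduce coefficients mod 7: 5·t ≡ 5 (mod 7).
    The inverse of 5 mod 7 is 3 (since 5·3 = 15 = 2·7 + 1), so t ≡ 3·5 = 15 ≡ 1 (mod 7).
    Then x = 67 + 117·1 = 184, valid modulo lcm(117, 7) = 819: x ≡ 184 (mod 819).
Verify: 184 mod 9 = 4 ✓, 184 mod 13 = 2 ✓, 184 mod 7 = 2 ✓.

x ≡ 184 (mod 819).


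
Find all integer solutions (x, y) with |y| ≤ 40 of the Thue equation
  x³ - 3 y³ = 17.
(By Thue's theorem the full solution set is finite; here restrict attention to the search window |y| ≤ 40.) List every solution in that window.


The equation is x³ - 3y³ = 17. For fixed y, x³ = 3·y³ + 17, so a solution requires the RHS to be a perfect cube.
Strategy: iterate y from -40 to 40, compute RHS = 3·y³ + 17, and check whether it is a (positive or negative) perfect cube.
Check small values of y:
  y = 0: RHS = 17 is not a perfect cube.
  y = 1: RHS = 20 is not a perfect cube.
  y = -1: RHS = 14 is not a perfect cube.
  y = 2: RHS = 41 is not a perfect cube.
  y = -2: RHS = -7 is not a perfect cube.
  y = 3: RHS = 98 is not a perfect cube.
  y = -3: RHS = -64 = (-4)³ ⇒ x = -4 works.
Continuing the search up to |y| = 40 finds no further solutions beyond those listed.
Collected solutions: (-4, -3).

Solutions (with |y| ≤ 40): (-4, -3).


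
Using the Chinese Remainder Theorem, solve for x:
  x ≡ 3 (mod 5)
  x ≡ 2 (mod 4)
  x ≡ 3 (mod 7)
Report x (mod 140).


Moduli 5, 4, 7 are pairwise coprime; by CRT there is a unique solution modulo M = 5 · 4 · 7 = 140.
Solve pairwise, accumulating the modulus:
  Start with x ≡ 3 (mod 5).
  Combine with x ≡ 2 (mod 4): since gcd(5, 4) = 1, we get a unique residue mod 20.
    Write x = 3 + 5·t and substitute into x ≡ 2 (mod 4): 5·t ≡ 2 − 3 = -1 (mod 4).
    Reduce coefficients mod 4: 1·t ≡ 3 (mod 4).
    So t ≡ 3 (mod 4).
    Then x = 3 + 5·3 = 18, valid modulo lcm(5, 4) = 20: x ≡ 18 (mod 20).
  Combine with x ≡ 3 (mod 7): since gcd(20, 7) = 1, we get a unique residue mod 140.
    Write x = 18 + 20·t and substitute into x ≡ 3 (mod 7): 20·t ≡ 3 − 18 = -15 (mod 7).
    Reduce coefficients mod 7: 6·t ≡ 6 (mod 7).
    The inverse of 6 mod 7 is 6 (since 6·6 = 36 = 5·7 + 1), so t ≡ 6·6 = 36 ≡ 1 (mod 7).
    Then x = 18 + 20·1 = 38, valid modulo lcm(20, 7) = 140: x ≡ 38 (mod 140).
Verify: 38 mod 5 = 3 ✓, 38 mod 4 = 2 ✓, 38 mod 7 = 3 ✓.

x ≡ 38 (mod 140).


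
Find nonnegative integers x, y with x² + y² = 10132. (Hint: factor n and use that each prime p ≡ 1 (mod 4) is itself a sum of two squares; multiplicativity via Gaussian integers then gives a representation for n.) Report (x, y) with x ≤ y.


Step 1: Factor n = 10132 = 2^2 · 17 · 149.
Step 2: Check the mod-4 condition on each prime factor: 2 = 2 (special); 17 ≡ 1 (mod 4), exponent 1; 149 ≡ 1 (mod 4), exponent 1.
All primes ≡ 3 (mod 4) appear to even exponent (or don't appear), so by the two-squares theorem n IS expressible as a sum of two squares.
Step 3: Build a representation. Group n = k² · m with k = 2 and m = 17 · 149 = 2533 (a product of primes ≡ 1 (mod 4)); a representation of m scales to one of n via (k·x)² + (k·y)² = k²(x² + y²). Each prime p ≡ 1 (mod 4) is itself a sum of two squares; find a² by testing p − a² for a perfect square:
  17: 17 − 1² = 16 = 4² ⇒ 17 = 1² + 4².
  149: 149 − 1² = 148, 149 − 2² = 145, 149 − 3² = 140, 149 − 4² = 133, 149 − 5² = 124, 149 − 6² = 113, 149 − 7² = 100 = 10² ⇒ 149 = 7² + 10².
  Combine using the Brahmagupta–Fibonacci identity (a² + b²)(c² + d²) = (ac − bd)² + (ad + bc)² = (ac + bd)² + (ad − bc)²:
  17 · 149 = 2533: from (1² + 4²)(7² + 10²), take (1·7 − 4·10, 1·10 + 4·7) = (7 − 40, 10 + 28) = (-33, 38); dropping signs (only squares matter) gives (33, 38); check 33² + 38² = 1089 + 1444 = 2533 ✓.
  Scale by k = 2: (2·33, 2·38) = (66, 76).
Step 4: Order so x ≤ y and verify: 66² + 76² = 4356 + 5776 = 10132 = n. ✓

n = 10132 = 66² + 76² (one valid representation with x ≤ y).


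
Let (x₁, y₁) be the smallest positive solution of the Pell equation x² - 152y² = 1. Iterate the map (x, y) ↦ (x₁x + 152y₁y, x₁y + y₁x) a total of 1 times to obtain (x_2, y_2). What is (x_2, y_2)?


Step 1: Find the fundamental solution (x₁, y₁) of x² - 152y² = 1.
  Expand √152 as a continued fraction. a₀ = ⌊√152⌋ = 12; iterate m_{k+1} = d_k·a_k − m_k, d_{k+1} = (152 − m_{k+1}²)/d_k, a_{k+1} = ⌊(a₀ + m_{k+1})/d_{k+1}⌋ (starting m₀ = 0, d₀ = 1), with convergents p_k = a_k·p_{k-1} + p_{k-2}, q_k = a_k·q_{k-1} + q_{k-2} (p₋₁ = 1, q₋₁ = 0):
  k = 0: a₀ = 12; p₀/q₀ = 12/1; p₀² − 152·q₀² = 144 − 152 = -8.
  k = 1: m = 12, d = 8, a = ⌊(12 + 12)/8⌋ = 3; p/q = (3·12 + 1)/(3·1 + 0) = 37/3; p² − 152·q² = 1369 − 1368 = 1.
  The first convergent with p² − 152·q² = 1 gives the fundamental solution (x₁, y₁) = (37, 3).
Step 2: Apply the recurrence (x_{n+1}, y_{n+1}) = (x₁x_n + 152y₁y_n, x₁y_n + y₁x_n) repeatedly.
  From (x_1, y_1) = (37, 3): x_2 = 37·37 + 152·3·3 = 2737; y_2 = 37·3 + 3·37 = 222.
Step 3: Verify x_2² - 152·y_2² = 7491169 - 7491168 = 1 (should be 1). ✓

(x_1, y_1) = (37, 3); (x_2, y_2) = (2737, 222).


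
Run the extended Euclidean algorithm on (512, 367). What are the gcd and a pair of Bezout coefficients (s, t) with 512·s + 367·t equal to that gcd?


Euclidean algorithm on (512, 367) — divide until remainder is 0:
  512 = 1 · 367 + 145
  367 = 2 · 145 + 77
  145 = 1 · 77 + 68
  77 = 1 · 68 + 9
  68 = 7 · 9 + 5
  9 = 1 · 5 + 4
  5 = 1 · 4 + 1
  4 = 4 · 1 + 0
gcd(512, 367) = 1.
Track Bezout coefficients alongside the remainders: start with r₀ = 512 = a·1 + b·0 (s = 1, t = 0) and r₁ = 367 = a·0 + b·1 (s = 0, t = 1); each new remainder r_{k+1} = r_{k-1} − q_k·r_k inherits s_{k+1} = s_{k-1} − q_k·s_k, t_{k+1} = t_{k-1} − q_k·t_k, so r_k = a·s_k + b·t_k at every step:
  q = 1: r = 145, s = 1 − 1·0 = 1, t = 0 − 1·1 = -1  (check: 512·1 + 367·(-1) = 145)
  q = 2: r = 77, s = 0 − 2·1 = -2, t = 1 − 2·(-1) = 3  (check: 512·(-2) + 367·3 = 77)
  q = 1: r = 68, s = 1 − 1·(-2) = 3, t = -1 − 1·3 = -4  (check: 512·3 + 367·(-4) = 68)
  q = 1: r = 9, s = -2 − 1·3 = -5, t = 3 − 1·(-4) = 7  (check: 512·(-5) + 367·7 = 9)
  q = 7: r = 5, s = 3 − 7·(-5) = 38, t = -4 − 7·7 = -53  (check: 512·38 + 367·(-53) = 5)
  q = 1: r = 4, s = -5 − 1·38 = -43, t = 7 − 1·(-53) = 60  (check: 512·(-43) + 367·60 = 4)
  q = 1: r = 1, s = 38 − 1·(-43) = 81, t = -53 − 1·60 = -113  (check: 512·81 + 367·(-113) = 1)
The row with r = 1 (the gcd) gives the Bezout coefficients s = 81, t = -113.
Result: 512 · (81) + 367 · (-113) = 1.

gcd(512, 367) = 1; s = 81, t = -113 (check: 512·81 + 367·(-113) = 1).


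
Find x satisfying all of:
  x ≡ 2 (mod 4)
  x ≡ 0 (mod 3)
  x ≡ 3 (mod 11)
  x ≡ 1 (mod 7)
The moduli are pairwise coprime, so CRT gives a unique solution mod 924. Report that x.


Product of moduli M = 4 · 3 · 11 · 7 = 924.
Merge one congruence at a time:
  Start: x ≡ 2 (mod 4).
  Combine with x ≡ 0 (mod 3); new modulus lcm = 12.
    Write x = 2 + 4·t and substitute into x ≡ 0 (mod 3): 4·t ≡ 0 − 2 = -2 (mod 3).
    Reduce coefficients mod 3: 1·t ≡ 1 (mod 3).
    So t ≡ 1 (mod 3).
    Then x = 2 + 4·1 = 6, valid modulo lcm(4, 3) = 12: x ≡ 6 (mod 12).
  Combine with x ≡ 3 (mod 11); new modulus lcm = 132.
    Write x = 6 + 12·t and substitute into x ≡ 3 (mod 11): 12·t ≡ 3 − 6 = -3 (mod 11).
    Reduce coefficients mod 11: 1·t ≡ 8 (mod 11).
    So t ≡ 8 (mod 11).
    Then x = 6 + 12·8 = 102, valid modulo lcm(12, 11) = 132: x ≡ 102 (mod 132).
  Combine with x ≡ 1 (mod 7); new modulus lcm = 924.
    Write x = 102 + 132·t and substitute into x ≡ 1 (mod 7): 132·t ≡ 1 − 102 = -101 (mod 7).
    Reduce coefficients mod 7: 6·t ≡ 4 (mod 7).
    The inverse of 6 mod 7 is 6 (since 6·6 = 36 = 5·7 + 1), so t ≡ 6·4 = 24 ≡ 3 (mod 7).
    Then x = 102 + 132·3 = 498, valid modulo lcm(132, 7) = 924: x ≡ 498 (mod 924).
Verify against each original: 498 mod 4 = 2, 498 mod 3 = 0, 498 mod 11 = 3, 498 mod 7 = 1.

x ≡ 498 (mod 924).


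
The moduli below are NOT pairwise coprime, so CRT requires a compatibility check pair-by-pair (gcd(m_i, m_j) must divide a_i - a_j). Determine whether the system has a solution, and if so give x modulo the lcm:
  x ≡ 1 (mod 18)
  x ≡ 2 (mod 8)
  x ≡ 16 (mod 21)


Moduli 18, 8, 21 are not pairwise coprime, so CRT works modulo lcm(m_i) when all pairwise compatibility conditions hold.
Pairwise compatibility: gcd(m_i, m_j) must divide a_i - a_j for every pair.
Merge one congruence at a time:
  Start: x ≡ 1 (mod 18).
  Combine with x ≡ 2 (mod 8): gcd(18, 8) = 2, and 2 - 1 = 1 is NOT divisible by 2.
    ⇒ system is inconsistent (no integer solution).

No solution (the system is inconsistent).


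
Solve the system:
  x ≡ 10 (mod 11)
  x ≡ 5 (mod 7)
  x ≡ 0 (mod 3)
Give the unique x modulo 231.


Moduli 11, 7, 3 are pairwise coprime; by CRT there is a unique solution modulo M = 11 · 7 · 3 = 231.
Solve pairwise, accumulating the modulus:
  Start with x ≡ 10 (mod 11).
  Combine with x ≡ 5 (mod 7): since gcd(11, 7) = 1, we get a unique residue mod 77.
    Write x = 10 + 11·t and substitute into x ≡ 5 (mod 7): 11·t ≡ 5 − 10 = -5 (mod 7).
    Reduce coefficients mod 7: 4·t ≡ 2 (mod 7).
    The inverse of 4 mod 7 is 2 (since 4·2 = 8 = 1·7 + 1), so t ≡ 2·2 = 4 ≡ 4 (mod 7).
    Then x = 10 + 11·4 = 54, valid modulo lcm(11, 7) = 77: x ≡ 54 (mod 77).
  Combine with x ≡ 0 (mod 3): since gcd(77, 3) = 1, we get a unique residue mod 231.
    Write x = 54 + 77·t and substitute into x ≡ 0 (mod 3): 77·t ≡ 0 − 54 = -54 (mod 3).
    Reduce coefficients mod 3: 2·t ≡ 0 (mod 3).
    The inverse of 2 mod 3 is 2 (since 2·2 = 4 = 1·3 + 1), so t ≡ 2·0 = 0 ≡ 0 (mod 3).
    Then x = 54 + 77·0 = 54, valid modulo lcm(77, 3) = 231: x ≡ 54 (mod 231).
Verify: 54 mod 11 = 10 ✓, 54 mod 7 = 5 ✓, 54 mod 3 = 0 ✓.

x ≡ 54 (mod 231).


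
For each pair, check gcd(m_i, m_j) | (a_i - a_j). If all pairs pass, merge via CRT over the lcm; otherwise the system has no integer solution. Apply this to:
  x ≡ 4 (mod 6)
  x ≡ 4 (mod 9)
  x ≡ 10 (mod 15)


Moduli 6, 9, 15 are not pairwise coprime, so CRT works modulo lcm(m_i) when all pairwise compatibility conditions hold.
Pairwise compatibility: gcd(m_i, m_j) must divide a_i - a_j for every pair.
Merge one congruence at a time:
  Start: x ≡ 4 (mod 6).
  Combine with x ≡ 4 (mod 9): gcd(6, 9) = 3; 4 - 4 = 0, which IS divisible by 3, so compatible.
    Write x = 4 + 6·t and substitute into x ≡ 4 (mod 9): 6·t ≡ 4 − 4 = 0 (mod 9).
    Divide the congruence (and modulus) by g = 3: 2·t ≡ 0 (mod 3).
    The inverse of 2 mod 3 is 2 (since 2·2 = 4 = 1·3 + 1), so t ≡ 2·0 = 0 ≡ 0 (mod 3).
    Then x = 4 + 6·0 = 4, valid modulo lcm(6, 9) = 18: x ≡ 4 (mod 18).
  Combine with x ≡ 10 (mod 15): gcd(18, 15) = 3; 10 - 4 = 6, which IS divisible by 3, so compatible.
    Write x = 4 + 18·t and substitute into x ≡ 10 (mod 15): 18·t ≡ 10 − 4 = 6 (mod 15).
    Divide the congruence (and modulus) by g = 3: 6·t ≡ 2 (mod 5).
    Reduce coefficients mod 5: 1·t ≡ 2 (mod 5).
    So t ≡ 2 (mod 5).
    Then x = 4 + 18·2 = 40, valid modulo lcm(18, 15) = 90: x ≡ 40 (mod 90).
Verify: 40 mod 6 = 4, 40 mod 9 = 4, 40 mod 15 = 10.

x ≡ 40 (mod 90).


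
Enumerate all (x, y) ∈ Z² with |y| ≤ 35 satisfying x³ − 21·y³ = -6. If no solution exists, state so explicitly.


The equation is x³ - 21y³ = -6. For fixed y, x³ = 21·y³ − 6, so a solution requires the RHS to be a perfect cube.
Strategy: iterate y from -35 to 35, compute RHS = 21·y³ − 6, and check whether it is a (positive or negative) perfect cube.
Check small values of y:
  y = 0: RHS = -6 is not a perfect cube.
  y = 1: RHS = 15 is not a perfect cube.
  y = -1: RHS = -27 = (-3)³ ⇒ x = -3 works.
  y = 2: RHS = 162 is not a perfect cube.
  y = -2: RHS = -174 is not a perfect cube.
  y = 3: RHS = 561 is not a perfect cube.
  y = -3: RHS = -573 is not a perfect cube.
Continuing the search up to |y| = 35 finds no further solutions beyond those listed.
Collected solutions: (-3, -1).

Solutions (with |y| ≤ 35): (-3, -1).


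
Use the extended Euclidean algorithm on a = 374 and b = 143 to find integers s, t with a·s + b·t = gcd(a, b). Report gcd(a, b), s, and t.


Euclidean algorithm on (374, 143) — divide until remainder is 0:
  374 = 2 · 143 + 88
  143 = 1 · 88 + 55
  88 = 1 · 55 + 33
  55 = 1 · 33 + 22
  33 = 1 · 22 + 11
  22 = 2 · 11 + 0
gcd(374, 143) = 11.
Track Bezout coefficients alongside the remainders: start with r₀ = 374 = a·1 + b·0 (s = 1, t = 0) and r₁ = 143 = a·0 + b·1 (s = 0, t = 1); each new remainder r_{k+1} = r_{k-1} − q_k·r_k inherits s_{k+1} = s_{k-1} − q_k·s_k, t_{k+1} = t_{k-1} − q_k·t_k, so r_k = a·s_k + b·t_k at every step:
  q = 2: r = 88, s = 1 − 2·0 = 1, t = 0 − 2·1 = -2  (check: 374·1 + 143·(-2) = 88)
  q = 1: r = 55, s = 0 − 1·1 = -1, t = 1 − 1·(-2) = 3  (check: 374·(-1) + 143·3 = 55)
  q = 1: r = 33, s = 1 − 1·(-1) = 2, t = -2 − 1·3 = -5  (check: 374·2 + 143·(-5) = 33)
  q = 1: r = 22, s = -1 − 1·2 = -3, t = 3 − 1·(-5) = 8  (check: 374·(-3) + 143·8 = 22)
  q = 1: r = 11, s = 2 − 1·(-3) = 5, t = -5 − 1·8 = -13  (check: 374·5 + 143·(-13) = 11)
The row with r = 11 (the gcd) gives the Bezout coefficients s = 5, t = -13.
Result: 374 · (5) + 143 · (-13) = 11.

gcd(374, 143) = 11; s = 5, t = -13 (check: 374·5 + 143·(-13) = 11).


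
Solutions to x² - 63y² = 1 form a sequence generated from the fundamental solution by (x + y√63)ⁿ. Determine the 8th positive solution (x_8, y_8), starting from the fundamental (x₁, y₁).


Step 1: Find the fundamental solution (x₁, y₁) of x² - 63y² = 1.
  Expand √63 as a continued fraction. a₀ = ⌊√63⌋ = 7; iterate m_{k+1} = d_k·a_k − m_k, d_{k+1} = (63 − m_{k+1}²)/d_k, a_{k+1} = ⌊(a₀ + m_{k+1})/d_{k+1}⌋ (starting m₀ = 0, d₀ = 1), with convergents p_k = a_k·p_{k-1} + p_{k-2}, q_k = a_k·q_{k-1} + q_{k-2} (p₋₁ = 1, q₋₁ = 0):
  k = 0: a₀ = 7; p₀/q₀ = 7/1; p₀² − 63·q₀² = 49 − 63 = -14.
  k = 1: m = 7, d = 14, a = ⌊(7 + 7)/14⌋ = 1; p/q = (1·7 + 1)/(1·1 + 0) = 8/1; p² − 63·q² = 64 − 63 = 1.
  The first convergent with p² − 63·q² = 1 gives the fundamental solution (x₁, y₁) = (8, 1).
Step 2: Apply the recurrence (x_{n+1}, y_{n+1}) = (x₁x_n + 63y₁y_n, x₁y_n + y₁x_n) repeatedly.
  From (x_1, y_1) = (8, 1): x_2 = 8·8 + 63·1·1 = 127; y_2 = 8·1 + 1·8 = 16.
  From (x_2, y_2) = (127, 16): x_3 = 8·127 + 63·1·16 = 2024; y_3 = 8·16 + 1·127 = 255.
  From (x_3, y_3) = (2024, 255): x_4 = 8·2024 + 63·1·255 = 32257; y_4 = 8·255 + 1·2024 = 4064.
  From (x_4, y_4) = (32257, 4064): x_5 = 8·32257 + 63·1·4064 = 514088; y_5 = 8·4064 + 1·32257 = 64769.
  From (x_5, y_5) = (514088, 64769): x_6 = 8·514088 + 63·1·64769 = 8193151; y_6 = 8·64769 + 1·514088 = 1032240.
  From (x_6, y_6) = (8193151, 1032240): x_7 = 8·8193151 + 63·1·1032240 = 130576328; y_7 = 8·1032240 + 1·8193151 = 16451071.
  From (x_7, y_7) = (130576328, 16451071): x_8 = 8·130576328 + 63·1·16451071 = 2081028097; y_8 = 8·16451071 + 1·130576328 = 262184896.
Step 3: Verify x_8² - 63·y_8² = 4330677940503441409 - 4330677940503441408 = 1 (should be 1). ✓

(x_1, y_1) = (8, 1); (x_8, y_8) = (2081028097, 262184896).


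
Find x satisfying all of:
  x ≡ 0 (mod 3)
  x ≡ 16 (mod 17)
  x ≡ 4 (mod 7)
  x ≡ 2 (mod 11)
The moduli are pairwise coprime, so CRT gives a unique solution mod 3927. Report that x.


Product of moduli M = 3 · 17 · 7 · 11 = 3927.
Merge one congruence at a time:
  Start: x ≡ 0 (mod 3).
  Combine with x ≡ 16 (mod 17); new modulus lcm = 51.
    Write x = 0 + 3·t and substitute into x ≡ 16 (mod 17): 3·t ≡ 16 − 0 = 16 (mod 17).
    The inverse of 3 mod 17 is 6 (since 3·6 = 18 = 1·17 + 1), so t ≡ 6·16 = 96 ≡ 11 (mod 17).
    Then x = 0 + 3·11 = 33, valid modulo lcm(3, 17) = 51: x ≡ 33 (mod 51).
  Combine with x ≡ 4 (mod 7); new modulus lcm = 357.
    Write x = 33 + 51·t and substitute into x ≡ 4 (mod 7): 51·t ≡ 4 − 33 = -29 (mod 7).
    Reduce coefficients mod 7: 2·t ≡ 6 (mod 7).
    The inverse of 2 mod 7 is 4 (since 2·4 = 8 = 1·7 + 1), so t ≡ 4·6 = 24 ≡ 3 (mod 7).
    Then x = 33 + 51·3 = 186, valid modulo lcm(51, 7) = 357: x ≡ 186 (mod 357).
  Combine with x ≡ 2 (mod 11); new modulus lcm = 3927.
    Write x = 186 + 357·t and substitute into x ≡ 2 (mod 11): 357·t ≡ 2 − 186 = -184 (mod 11).
    Reduce coefficients mod 11: 5·t ≡ 3 (mod 11).
    The inverse of 5 mod 11 is 9 (since 5·9 = 45 = 4·11 + 1), so t ≡ 9·3 = 27 ≡ 5 (mod 11).
    Then x = 186 + 357·5 = 1971, valid modulo lcm(357, 11) = 3927: x ≡ 1971 (mod 3927).
Verify against each original: 1971 mod 3 = 0, 1971 mod 17 = 16, 1971 mod 7 = 4, 1971 mod 11 = 2.

x ≡ 1971 (mod 3927).


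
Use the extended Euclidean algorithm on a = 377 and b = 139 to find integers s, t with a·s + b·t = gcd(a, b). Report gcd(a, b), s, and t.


Euclidean algorithm on (377, 139) — divide until remainder is 0:
  377 = 2 · 139 + 99
  139 = 1 · 99 + 40
  99 = 2 · 40 + 19
  40 = 2 · 19 + 2
  19 = 9 · 2 + 1
  2 = 2 · 1 + 0
gcd(377, 139) = 1.
Track Bezout coefficients alongside the remainders: start with r₀ = 377 = a·1 + b·0 (s = 1, t = 0) and r₁ = 139 = a·0 + b·1 (s = 0, t = 1); each new remainder r_{k+1} = r_{k-1} − q_k·r_k inherits s_{k+1} = s_{k-1} − q_k·s_k, t_{k+1} = t_{k-1} − q_k·t_k, so r_k = a·s_k + b·t_k at every step:
  q = 2: r = 99, s = 1 − 2·0 = 1, t = 0 − 2·1 = -2  (check: 377·1 + 139·(-2) = 99)
  q = 1: r = 40, s = 0 − 1·1 = -1, t = 1 − 1·(-2) = 3  (check: 377·(-1) + 139·3 = 40)
  q = 2: r = 19, s = 1 − 2·(-1) = 3, t = -2 − 2·3 = -8  (check: 377·3 + 139·(-8) = 19)
  q = 2: r = 2, s = -1 − 2·3 = -7, t = 3 − 2·(-8) = 19  (check: 377·(-7) + 139·19 = 2)
  q = 9: r = 1, s = 3 − 9·(-7) = 66, t = -8 − 9·19 = -179  (check: 377·66 + 139·(-179) = 1)
The row with r = 1 (the gcd) gives the Bezout coefficients s = 66, t = -179.
Result: 377 · (66) + 139 · (-179) = 1.

gcd(377, 139) = 1; s = 66, t = -179 (check: 377·66 + 139·(-179) = 1).


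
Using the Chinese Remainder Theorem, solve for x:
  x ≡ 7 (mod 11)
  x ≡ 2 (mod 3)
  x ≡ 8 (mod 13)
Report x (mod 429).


Moduli 11, 3, 13 are pairwise coprime; by CRT there is a unique solution modulo M = 11 · 3 · 13 = 429.
Solve pairwise, accumulating the modulus:
  Start with x ≡ 7 (mod 11).
  Combine with x ≡ 2 (mod 3): since gcd(11, 3) = 1, we get a unique residue mod 33.
    Write x = 7 + 11·t and substitute into x ≡ 2 (mod 3): 11·t ≡ 2 − 7 = -5 (mod 3).
    Reduce coefficients mod 3: 2·t ≡ 1 (mod 3).
    The inverse of 2 mod 3 is 2 (since 2·2 = 4 = 1·3 + 1), so t ≡ 2·1 = 2 ≡ 2 (mod 3).
    Then x = 7 + 11·2 = 29, valid modulo lcm(11, 3) = 33: x ≡ 29 (mod 33).
  Combine with x ≡ 8 (mod 13): since gcd(33, 13) = 1, we get a unique residue mod 429.
    Write x = 29 + 33·t and substitute into x ≡ 8 (mod 13): 33·t ≡ 8 − 29 = -21 (mod 13).
    Reduce coefficients mod 13: 7·t ≡ 5 (mod 13).
    The inverse of 7 mod 13 is 2 (since 7·2 = 14 = 1·13 + 1), so t ≡ 2·5 = 10 ≡ 10 (mod 13).
    Then x = 29 + 33·10 = 359, valid modulo lcm(33, 13) = 429: x ≡ 359 (mod 429).
Verify: 359 mod 11 = 7 ✓, 359 mod 3 = 2 ✓, 359 mod 13 = 8 ✓.

x ≡ 359 (mod 429).


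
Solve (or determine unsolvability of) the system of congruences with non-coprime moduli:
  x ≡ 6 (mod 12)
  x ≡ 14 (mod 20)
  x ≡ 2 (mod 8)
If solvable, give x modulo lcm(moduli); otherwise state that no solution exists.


Moduli 12, 20, 8 are not pairwise coprime, so CRT works modulo lcm(m_i) when all pairwise compatibility conditions hold.
Pairwise compatibility: gcd(m_i, m_j) must divide a_i - a_j for every pair.
Merge one congruence at a time:
  Start: x ≡ 6 (mod 12).
  Combine with x ≡ 14 (mod 20): gcd(12, 20) = 4; 14 - 6 = 8, which IS divisible by 4, so compatible.
    Write x = 6 + 12·t and substitute into x ≡ 14 (mod 20): 12·t ≡ 14 − 6 = 8 (mod 20).
    Divide the congruence (and modulus) by g = 4: 3·t ≡ 2 (mod 5).
    The inverse of 3 mod 5 is 2 (since 3·2 = 6 = 1·5 + 1), so t ≡ 2·2 = 4 ≡ 4 (mod 5).
    Then x = 6 + 12·4 = 54, valid modulo lcm(12, 20) = 60: x ≡ 54 (mod 60).
  Combine with x ≡ 2 (mod 8): gcd(60, 8) = 4; 2 - 54 = -52, which IS divisible by 4, so compatible.
    Write x = 54 + 60·t and substitute into x ≡ 2 (mod 8): 60·t ≡ 2 − 54 = -52 (mod 8).
    Divide the congruence (and modulus) by g = 4: 15·t ≡ -13 (mod 2).
    Reduce coefficients mod 2: 1·t ≡ 1 (mod 2).
    So t ≡ 1 (mod 2).
    Then x = 54 + 60·1 = 114, valid modulo lcm(60, 8) = 120: x ≡ 114 (mod 120).
Verify: 114 mod 12 = 6, 114 mod 20 = 14, 114 mod 8 = 2.

x ≡ 114 (mod 120).


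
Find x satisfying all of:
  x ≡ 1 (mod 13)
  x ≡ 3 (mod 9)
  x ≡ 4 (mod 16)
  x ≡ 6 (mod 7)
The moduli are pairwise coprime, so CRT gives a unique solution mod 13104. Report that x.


Product of moduli M = 13 · 9 · 16 · 7 = 13104.
Merge one congruence at a time:
  Start: x ≡ 1 (mod 13).
  Combine with x ≡ 3 (mod 9); new modulus lcm = 117.
    Write x = 1 + 13·t and substitute into x ≡ 3 (mod 9): 13·t ≡ 3 − 1 = 2 (mod 9).
    Reduce coefficients mod 9: 4·t ≡ 2 (mod 9).
    The inverse of 4 mod 9 is 7 (since 4·7 = 28 = 3·9 + 1), so t ≡ 7·2 = 14 ≡ 5 (mod 9).
    Then x = 1 + 13·5 = 66, valid modulo lcm(13, 9) = 117: x ≡ 66 (mod 117).
  Combine with x ≡ 4 (mod 16); new modulus lcm = 1872.
    Write x = 66 + 117·t and substitute into x ≡ 4 (mod 16): 117·t ≡ 4 − 66 = -62 (mod 16).
    Reduce coefficients mod 16: 5·t ≡ 2 (mod 16).
    The inverse of 5 mod 16 is 13 (since 5·13 = 65 = 4·16 + 1), so t ≡ 13·2 = 26 ≡ 10 (mod 16).
    Then x = 66 + 117·10 = 1236, valid modulo lcm(117, 16) = 1872: x ≡ 1236 (mod 1872).
  Combine with x ≡ 6 (mod 7); new modulus lcm = 13104.
    Write x = 1236 + 1872·t and substitute into x ≡ 6 (mod 7): 1872·t ≡ 6 − 1236 = -1230 (mod 7).
    Reduce coefficients mod 7: 3·t ≡ 2 (mod 7).
    The inverse of 3 mod 7 is 5 (since 3·5 = 15 = 2·7 + 1), so t ≡ 5·2 = 10 ≡ 3 (mod 7).
    Then x = 1236 + 1872·3 = 6852, valid modulo lcm(1872, 7) = 13104: x ≡ 6852 (mod 13104).
Verify against each original: 6852 mod 13 = 1, 6852 mod 9 = 3, 6852 mod 16 = 4, 6852 mod 7 = 6.

x ≡ 6852 (mod 13104).


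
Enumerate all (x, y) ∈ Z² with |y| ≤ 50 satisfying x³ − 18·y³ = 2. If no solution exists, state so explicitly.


The equation is x³ - 18y³ = 2. For fixed y, x³ = 18·y³ + 2, so a solution requires the RHS to be a perfect cube.
Strategy: iterate y from -50 to 50, compute RHS = 18·y³ + 2, and check whether it is a (positive or negative) perfect cube.
Check small values of y:
  y = 0: RHS = 2 is not a perfect cube.
  y = 1: RHS = 20 is not a perfect cube.
  y = -1: RHS = -16 is not a perfect cube.
  y = 2: RHS = 146 is not a perfect cube.
  y = -2: RHS = -142 is not a perfect cube.
  y = 3: RHS = 488 is not a perfect cube.
  y = -3: RHS = -484 is not a perfect cube.
Continuing the search up to |y| = 50 finds no solutions either.
No (x, y) in the scanned range satisfies the equation.

No integer solutions with |y| ≤ 50.


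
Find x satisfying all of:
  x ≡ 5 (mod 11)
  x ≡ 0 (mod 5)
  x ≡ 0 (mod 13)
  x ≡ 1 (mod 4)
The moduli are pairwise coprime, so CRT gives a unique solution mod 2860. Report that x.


Product of moduli M = 11 · 5 · 13 · 4 = 2860.
Merge one congruence at a time:
  Start: x ≡ 5 (mod 11).
  Combine with x ≡ 0 (mod 5); new modulus lcm = 55.
    Write x = 5 + 11·t and substitute into x ≡ 0 (mod 5): 11·t ≡ 0 − 5 = -5 (mod 5).
    Reduce coefficients mod 5: 1·t ≡ 0 (mod 5).
    So t ≡ 0 (mod 5).
    Then x = 5 + 11·0 = 5, valid modulo lcm(11, 5) = 55: x ≡ 5 (mod 55).
  Combine with x ≡ 0 (mod 13); new modulus lcm = 715.
    Write x = 5 + 55·t and substitute into x ≡ 0 (mod 13): 55·t ≡ 0 − 5 = -5 (mod 13).
    Reduce coefficients mod 13: 3·t ≡ 8 (mod 13).
    The inverse of 3 mod 13 is 9 (since 3·9 = 27 = 2·13 + 1), so t ≡ 9·8 = 72 ≡ 7 (mod 13).
    Then x = 5 + 55·7 = 390, valid modulo lcm(55, 13) = 715: x ≡ 390 (mod 715).
  Combine with x ≡ 1 (mod 4); new modulus lcm = 2860.
    Write x = 390 + 715·t and substitute into x ≡ 1 (mod 4): 715·t ≡ 1 − 390 = -389 (mod 4).
    Reduce coefficients mod 4: 3·t ≡ 3 (mod 4).
    The inverse of 3 mod 4 is 3 (since 3·3 = 9 = 2·4 + 1), so t ≡ 3·3 = 9 ≡ 1 (mod 4).
    Then x = 390 + 715·1 = 1105, valid modulo lcm(715, 4) = 2860: x ≡ 1105 (mod 2860).
Verify against each original: 1105 mod 11 = 5, 1105 mod 5 = 0, 1105 mod 13 = 0, 1105 mod 4 = 1.

x ≡ 1105 (mod 2860).


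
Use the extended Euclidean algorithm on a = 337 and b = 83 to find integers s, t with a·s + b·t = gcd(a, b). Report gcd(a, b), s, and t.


Euclidean algorithm on (337, 83) — divide until remainder is 0:
  337 = 4 · 83 + 5
  83 = 16 · 5 + 3
  5 = 1 · 3 + 2
  3 = 1 · 2 + 1
  2 = 2 · 1 + 0
gcd(337, 83) = 1.
Track Bezout coefficients alongside the remainders: start with r₀ = 337 = a·1 + b·0 (s = 1, t = 0) and r₁ = 83 = a·0 + b·1 (s = 0, t = 1); each new remainder r_{k+1} = r_{k-1} − q_k·r_k inherits s_{k+1} = s_{k-1} − q_k·s_k, t_{k+1} = t_{k-1} − q_k·t_k, so r_k = a·s_k + b·t_k at every step:
  q = 4: r = 5, s = 1 − 4·0 = 1, t = 0 − 4·1 = -4  (check: 337·1 + 83·(-4) = 5)
  q = 16: r = 3, s = 0 − 16·1 = -16, t = 1 − 16·(-4) = 65  (check: 337·(-16) + 83·65 = 3)
  q = 1: r = 2, s = 1 − 1·(-16) = 17, t = -4 − 1·65 = -69  (check: 337·17 + 83·(-69) = 2)
  q = 1: r = 1, s = -16 − 1·17 = -33, t = 65 − 1·(-69) = 134  (check: 337·(-33) + 83·134 = 1)
The row with r = 1 (the gcd) gives the Bezout coefficients s = -33, t = 134.
Result: 337 · (-33) + 83 · (134) = 1.

gcd(337, 83) = 1; s = -33, t = 134 (check: 337·(-33) + 83·134 = 1).


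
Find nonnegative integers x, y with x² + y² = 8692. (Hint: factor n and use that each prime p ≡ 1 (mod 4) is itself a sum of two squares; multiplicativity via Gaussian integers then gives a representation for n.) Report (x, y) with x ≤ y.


Step 1: Factor n = 8692 = 2^2 · 41 · 53.
Step 2: Check the mod-4 condition on each prime factor: 2 = 2 (special); 41 ≡ 1 (mod 4), exponent 1; 53 ≡ 1 (mod 4), exponent 1.
All primes ≡ 3 (mod 4) appear to even exponent (or don't appear), so by the two-squares theorem n IS expressible as a sum of two squares.
Step 3: Build a representation. Group n = k² · m with k = 2 and m = 41 · 53 = 2173 (a product of primes ≡ 1 (mod 4)); a representation of m scales to one of n via (k·x)² + (k·y)² = k²(x² + y²). Each prime p ≡ 1 (mod 4) is itself a sum of two squares; find a² by testing p − a² for a perfect square:
  41: 41 − 1² = 40, 41 − 2² = 37, 41 − 3² = 32, 41 − 4² = 25 = 5² ⇒ 41 = 4² + 5².
  53: 53 − 1² = 52, 53 − 2² = 49 = 7² ⇒ 53 = 2² + 7².
  Combine using the Brahmagupta–Fibonacci identity (a² + b²)(c² + d²) = (ac − bd)² + (ad + bc)² = (ac + bd)² + (ad − bc)²:
  41 · 53 = 2173: from (4² + 5²)(2² + 7²), take (4·2 − 5·7, 4·7 + 5·2) = (8 − 35, 28 + 10) = (-27, 38); dropping signs (only squares matter) gives (27, 38); check 27² + 38² = 729 + 1444 = 2173 ✓.
  Scale by k = 2: (2·27, 2·38) = (54, 76).
Step 4: Order so x ≤ y and verify: 54² + 76² = 2916 + 5776 = 8692 = n. ✓

n = 8692 = 54² + 76² (one valid representation with x ≤ y).


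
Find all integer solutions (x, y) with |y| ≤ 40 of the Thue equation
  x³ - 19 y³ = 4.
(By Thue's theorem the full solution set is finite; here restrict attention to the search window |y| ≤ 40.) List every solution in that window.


The equation is x³ - 19y³ = 4. For fixed y, x³ = 19·y³ + 4, so a solution requires the RHS to be a perfect cube.
Strategy: iterate y from -40 to 40, compute RHS = 19·y³ + 4, and check whether it is a (positive or negative) perfect cube.
Check small values of y:
  y = 0: RHS = 4 is not a perfect cube.
  y = 1: RHS = 23 is not a perfect cube.
  y = -1: RHS = -15 is not a perfect cube.
  y = 2: RHS = 156 is not a perfect cube.
  y = -2: RHS = -148 is not a perfect cube.
  y = 3: RHS = 517 is not a perfect cube.
  y = -3: RHS = -509 is not a perfect cube.
Continuing the search up to |y| = 40 finds no solutions either.
No (x, y) in the scanned range satisfies the equation.

No integer solutions with |y| ≤ 40.


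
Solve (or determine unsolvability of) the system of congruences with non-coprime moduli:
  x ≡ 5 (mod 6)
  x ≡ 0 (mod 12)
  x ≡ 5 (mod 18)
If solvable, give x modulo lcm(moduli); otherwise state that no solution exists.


Moduli 6, 12, 18 are not pairwise coprime, so CRT works modulo lcm(m_i) when all pairwise compatibility conditions hold.
Pairwise compatibility: gcd(m_i, m_j) must divide a_i - a_j for every pair.
Merge one congruence at a time:
  Start: x ≡ 5 (mod 6).
  Combine with x ≡ 0 (mod 12): gcd(6, 12) = 6, and 0 - 5 = -5 is NOT divisible by 6.
    ⇒ system is inconsistent (no integer solution).

No solution (the system is inconsistent).


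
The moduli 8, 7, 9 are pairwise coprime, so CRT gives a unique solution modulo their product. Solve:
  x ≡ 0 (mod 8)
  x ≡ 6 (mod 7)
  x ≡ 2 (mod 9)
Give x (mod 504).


Moduli 8, 7, 9 are pairwise coprime; by CRT there is a unique solution modulo M = 8 · 7 · 9 = 504.
Solve pairwise, accumulating the modulus:
  Start with x ≡ 0 (mod 8).
  Combine with x ≡ 6 (mod 7): since gcd(8, 7) = 1, we get a unique residue mod 56.
    Write x = 0 + 8·t and substitute into x ≡ 6 (mod 7): 8·t ≡ 6 − 0 = 6 (mod 7).
    Reduce coefficients mod 7: 1·t ≡ 6 (mod 7).
    So t ≡ 6 (mod 7).
    Then x = 0 + 8·6 = 48, valid modulo lcm(8, 7) = 56: x ≡ 48 (mod 56).
  Combine with x ≡ 2 (mod 9): since gcd(56, 9) = 1, we get a unique residue mod 504.
    Write x = 48 + 56·t and substitute into x ≡ 2 (mod 9): 56·t ≡ 2 − 48 = -46 (mod 9).
    Reduce coefficients mod 9: 2·t ≡ 8 (mod 9).
    The inverse of 2 mod 9 is 5 (since 2·5 = 10 = 1·9 + 1), so t ≡ 5·8 = 40 ≡ 4 (mod 9).
    Then x = 48 + 56·4 = 272, valid modulo lcm(56, 9) = 504: x ≡ 272 (mod 504).
Verify: 272 mod 8 = 0 ✓, 272 mod 7 = 6 ✓, 272 mod 9 = 2 ✓.

x ≡ 272 (mod 504).


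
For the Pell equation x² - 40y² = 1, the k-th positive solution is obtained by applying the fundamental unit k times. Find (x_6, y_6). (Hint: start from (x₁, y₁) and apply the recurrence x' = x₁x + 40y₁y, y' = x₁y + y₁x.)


Step 1: Find the fundamental solution (x₁, y₁) of x² - 40y² = 1.
  Expand √40 as a continued fraction. a₀ = ⌊√40⌋ = 6; iterate m_{k+1} = d_k·a_k − m_k, d_{k+1} = (40 − m_{k+1}²)/d_k, a_{k+1} = ⌊(a₀ + m_{k+1})/d_{k+1}⌋ (starting m₀ = 0, d₀ = 1), with convergents p_k = a_k·p_{k-1} + p_{k-2}, q_k = a_k·q_{k-1} + q_{k-2} (p₋₁ = 1, q₋₁ = 0):
  k = 0: a₀ = 6; p₀/q₀ = 6/1; p₀² − 40·q₀² = 36 − 40 = -4.
  k = 1: m = 6, d = 4, a = ⌊(6 + 6)/4⌋ = 3; p/q = (3·6 + 1)/(3·1 + 0) = 19/3; p² − 40·q² = 361 − 360 = 1.
  The first convergent with p² − 40·q² = 1 gives the fundamental solution (x₁, y₁) = (19, 3).
Step 2: Apply the recurrence (x_{n+1}, y_{n+1}) = (x₁x_n + 40y₁y_n, x₁y_n + y₁x_n) repeatedly.
  From (x_1, y_1) = (19, 3): x_2 = 19·19 + 40·3·3 = 721; y_2 = 19·3 + 3·19 = 114.
  From (x_2, y_2) = (721, 114): x_3 = 19·721 + 40·3·114 = 27379; y_3 = 19·114 + 3·721 = 4329.
  From (x_3, y_3) = (27379, 4329): x_4 = 19·27379 + 40·3·4329 = 1039681; y_4 = 19·4329 + 3·27379 = 164388.
  From (x_4, y_4) = (1039681, 164388): x_5 = 19·1039681 + 40·3·164388 = 39480499; y_5 = 19·164388 + 3·1039681 = 6242415.
  From (x_5, y_5) = (39480499, 6242415): x_6 = 19·39480499 + 40·3·6242415 = 1499219281; y_6 = 19·6242415 + 3·39480499 = 237047382.
Step 3: Verify x_6² - 40·y_6² = 2247658452522156961 - 2247658452522156960 = 1 (should be 1). ✓

(x_1, y_1) = (19, 3); (x_6, y_6) = (1499219281, 237047382).
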